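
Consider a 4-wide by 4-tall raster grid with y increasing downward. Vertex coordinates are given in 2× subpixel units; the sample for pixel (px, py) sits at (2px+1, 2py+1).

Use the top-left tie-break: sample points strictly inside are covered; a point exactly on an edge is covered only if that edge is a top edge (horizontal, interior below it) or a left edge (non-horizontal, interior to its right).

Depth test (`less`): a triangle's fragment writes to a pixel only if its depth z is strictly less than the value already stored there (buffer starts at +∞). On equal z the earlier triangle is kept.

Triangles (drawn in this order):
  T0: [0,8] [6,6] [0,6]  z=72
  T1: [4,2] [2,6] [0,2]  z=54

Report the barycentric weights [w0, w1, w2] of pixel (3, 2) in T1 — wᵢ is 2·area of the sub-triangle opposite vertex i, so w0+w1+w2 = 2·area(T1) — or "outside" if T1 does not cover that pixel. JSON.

T0:
  2·area = 12  (B↔C swapped to make it positive)
  edge (0, 8)→(0, 6): d=(0,-2) top-left  bias=+0
  edge (0, 6)→(6, 6): d=(6,0) top-left  bias=+0
  edge (6, 6)→(0, 8): d=(-6,2) right/bottom  bias=-1
    (0,3)@(1, 7): e=[2,6,4] → X
    (1,3)@(3, 7): e=[6,6,0] → .  [on edge]
  covered (1 px):
    . . . .
    . . . .
    . . . .
    X . . .
T1:
  2·area = 16
  edge (4, 2)→(2, 6): d=(-2,4) right/bottom  bias=-1
  edge (2, 6)→(0, 2): d=(-2,-4) top-left  bias=+0
  edge (0, 2)→(4, 2): d=(4,0) top-left  bias=+0
    (0,1)@(1, 3): e=[10,2,4] → X
    (1,1)@(3, 3): e=[2,10,4] → X
    (2,1)@(5, 3): e=[-6,18,4] → .
    (0,2)@(1, 5): e=[6,-2,12] → .
    (1,2)@(3, 5): e=[-2,6,12] → .
  covered (2 px):
    . . . .
    X X . .
    . . . .
    . . . .

Answer: "outside"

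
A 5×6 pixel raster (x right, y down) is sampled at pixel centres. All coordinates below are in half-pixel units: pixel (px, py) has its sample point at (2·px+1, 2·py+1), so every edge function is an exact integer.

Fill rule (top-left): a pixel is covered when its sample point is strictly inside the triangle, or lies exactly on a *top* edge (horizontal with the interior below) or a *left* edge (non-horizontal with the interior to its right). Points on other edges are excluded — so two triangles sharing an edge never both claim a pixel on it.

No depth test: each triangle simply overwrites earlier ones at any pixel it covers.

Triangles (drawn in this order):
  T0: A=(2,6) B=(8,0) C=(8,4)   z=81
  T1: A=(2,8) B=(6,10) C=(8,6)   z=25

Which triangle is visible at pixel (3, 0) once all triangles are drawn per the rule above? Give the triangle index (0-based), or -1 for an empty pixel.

T0:
  2·area = 24
  edge (2, 6)→(8, 0): d=(6,-6) top-left  bias=+0
  edge (8, 0)→(8, 4): d=(0,4) right/bottom  bias=-1
  edge (8, 4)→(2, 6): d=(-6,2) right/bottom  bias=-1
    (3,0)@(7, 1): e=[0,4,20] → #  [on edge]
    (4,0)@(9, 1): e=[12,-4,16] → ·
    (2,1)@(5, 3): e=[0,12,12] → #  [on edge]
    (4,1)@(9, 3): e=[24,-4,4] → ·
    (1,2)@(3, 5): e=[0,20,4] → #  [on edge]
    (2,2)@(5, 5): e=[12,12,0] → ·  [on edge]
    (3,2)@(7, 5): e=[24,4,-4] → ·
    (0,3)@(1, 7): e=[0,28,-4] → ·  [on edge]
    (1,3)@(3, 7): e=[12,20,-8] → ·
  covered (4 px):
    · · · # ·
    · · # # ·
    · # · · ·
    · · · · ·
    · · · · ·
    · · · · ·
T1:
  2·area = 20  (B↔C swapped to make it positive)
  edge (2, 8)→(8, 6): d=(6,-2) top-left  bias=+0
  edge (8, 6)→(6, 10): d=(-2,4) right/bottom  bias=-1
  edge (6, 10)→(2, 8): d=(-4,-2) top-left  bias=+0
    (2,3)@(5, 7): e=[0,10,10] → #  [on edge]
    (3,3)@(7, 7): e=[4,2,14] → #
    (4,3)@(9, 7): e=[8,-6,18] → ·
    (2,4)@(5, 9): e=[12,6,2] → #
    (3,4)@(7, 9): e=[16,-2,6] → ·
    (2,5)@(5, 11): e=[24,2,-6] → ·
  covered (3 px):
    · · · · ·
    · · · · ·
    · · · · ·
    · · # # ·
    · · # · ·
    · · · · ·

Z-buffer (winner per pixel, '.' = empty):
  . . . 0 .
  . . 0 0 .
  . 0 . . .
  . . 1 1 .
  . . 1 . .
  . . . . .

Result: 0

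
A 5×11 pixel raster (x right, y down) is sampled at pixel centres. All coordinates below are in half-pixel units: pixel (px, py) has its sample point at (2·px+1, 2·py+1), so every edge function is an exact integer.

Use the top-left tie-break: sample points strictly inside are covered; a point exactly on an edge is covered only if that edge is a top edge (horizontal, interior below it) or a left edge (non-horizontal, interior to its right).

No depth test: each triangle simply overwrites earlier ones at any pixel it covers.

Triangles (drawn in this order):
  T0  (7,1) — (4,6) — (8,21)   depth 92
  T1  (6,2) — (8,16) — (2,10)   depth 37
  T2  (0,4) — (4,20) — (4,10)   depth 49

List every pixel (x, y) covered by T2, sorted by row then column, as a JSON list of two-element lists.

T0:
  2·area = 65  (B↔C swapped to make it positive)
  edge (7, 1)→(8, 21): d=(1,20) right/bottom  bias=-1
  edge (8, 21)→(4, 6): d=(-4,-15) top-left  bias=+0
  edge (4, 6)→(7, 1): d=(3,-5) top-left  bias=+0
    (3,0)@(7, 1): e=[0,65,0] → ·  [on edge]
    (3,1)@(7, 3): e=[2,57,6] → #
    (4,1)@(9, 3): e=[-38,87,16] → ·
    (2,2)@(5, 5): e=[44,19,2] → #
    (4,2)@(9, 5): e=[-36,79,22] → ·
    (2,3)@(5, 7): e=[46,11,8] → #
    (4,3)@(9, 7): e=[-34,71,28] → ·
    (2,4)@(5, 9): e=[48,3,14] → #
    (4,4)@(9, 9): e=[-32,63,34] → ·
    (0,5)@(1, 11): e=[130,-65,0] → ·  [on edge]
    (2,5)@(5, 11): e=[50,-5,20] → ·
    (3,5)@(7, 11): e=[10,25,30] → #
  covered (11 px):
    · · · · ·
    · · · # ·
    · · # # ·
    · · # # ·
    · · # # ·
    · · · # ·
    · · · # ·
    · · · # ·
    · · · # ·
    · · · · ·
    · · · · ·
T1:
  2·area = 72
  edge (6, 2)→(8, 16): d=(2,14) right/bottom  bias=-1
  edge (8, 16)→(2, 10): d=(-6,-6) top-left  bias=+0
  edge (2, 10)→(6, 2): d=(4,-8) top-left  bias=+0
    (2,2)@(5, 5): e=[20,48,4] → #
    (3,2)@(7, 5): e=[-8,60,20] → ·
    (2,3)@(5, 7): e=[24,36,12] → #
    (3,3)@(7, 7): e=[-4,48,28] → ·
    (0,4)@(1, 9): e=[84,0,-12] → ·  [on edge]
    (1,4)@(3, 9): e=[56,12,4] → #
    (3,4)@(7, 9): e=[0,36,36] → ·  [on edge]
    (1,5)@(3, 11): e=[60,0,12] → #  [on edge]
    (3,5)@(7, 11): e=[4,24,44] → #
    (4,5)@(9, 11): e=[-24,36,60] → ·
    (1,6)@(3, 13): e=[64,-12,20] → ·
    (2,6)@(5, 13): e=[36,0,36] → #  [on edge]
    (3,7)@(7, 15): e=[12,0,60] → #  [on edge]
    (4,8)@(9, 17): e=[-12,0,84] → ·  [on edge]
  covered (10 px):
    · · · · ·
    · · · · ·
    · · # · ·
    · · # · ·
    · # # · ·
    · # # # ·
    · · # # ·
    · · · # ·
    · · · · ·
    · · · · ·
    · · · · ·
T2:
  2·area = 40  (B↔C swapped to make it positive)
  edge (0, 4)→(4, 10): d=(4,6) right/bottom  bias=-1
  edge (4, 10)→(4, 20): d=(0,10) right/bottom  bias=-1
  edge (4, 20)→(0, 4): d=(-4,-16) top-left  bias=+0
    (0,3)@(1, 7): e=[6,30,4] → #
    (1,3)@(3, 7): e=[-6,10,36] → ·
    (0,4)@(1, 9): e=[14,30,-4] → ·
    (1,4)@(3, 9): e=[2,10,28] → #
    (2,4)@(5, 9): e=[-10,-10,60] → ·
    (1,5)@(3, 11): e=[10,10,20] → #
    (2,5)@(5, 11): e=[-2,-10,52] → ·
    (1,6)@(3, 13): e=[18,10,12] → #
    (2,6)@(5, 13): e=[6,-10,44] → ·
    (1,7)@(3, 15): e=[26,10,4] → #
    (2,7)@(5, 15): e=[14,-10,36] → ·
    (1,8)@(3, 17): e=[34,10,-4] → ·
  covered (5 px):
    · · · · ·
    · · · · ·
    · · · · ·
    # · · · ·
    · # · · ·
    · # · · ·
    · # · · ·
    · # · · ·
    · · · · ·
    · · · · ·
    · · · · ·

Final: [[0,3],[1,4],[1,5],[1,6],[1,7]]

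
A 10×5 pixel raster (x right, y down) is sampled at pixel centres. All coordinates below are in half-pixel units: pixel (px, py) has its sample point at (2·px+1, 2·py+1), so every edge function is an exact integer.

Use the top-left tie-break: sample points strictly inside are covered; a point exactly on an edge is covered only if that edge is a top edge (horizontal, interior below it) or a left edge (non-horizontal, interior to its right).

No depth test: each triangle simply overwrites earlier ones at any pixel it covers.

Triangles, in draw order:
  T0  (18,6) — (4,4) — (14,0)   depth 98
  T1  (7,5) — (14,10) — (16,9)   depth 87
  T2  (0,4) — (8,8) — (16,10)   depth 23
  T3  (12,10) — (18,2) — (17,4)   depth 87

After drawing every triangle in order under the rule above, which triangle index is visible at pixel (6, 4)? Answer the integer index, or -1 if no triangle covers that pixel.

T0:
  2·area = 76
  edge (18, 6)→(4, 4): d=(-14,-2) top-left  bias=+0
  edge (4, 4)→(14, 0): d=(10,-4) top-left  bias=+0
  edge (14, 0)→(18, 6): d=(4,6) right/bottom  bias=-1
    (6,0)@(13, 1): e=[60,6,10] → X
    (7,0)@(15, 1): e=[64,14,-2] → .
    (3,1)@(7, 3): e=[20,2,54] → X
    (4,1)@(9, 3): e=[24,10,42] → X
    (5,1)@(11, 3): e=[28,18,30] → X
    (7,1)@(15, 3): e=[36,34,6] → X
    (8,1)@(17, 3): e=[40,42,-6] → .
    (3,2)@(7, 5): e=[-8,22,62] → .
    (4,2)@(9, 5): e=[-4,30,50] → .
    (5,2)@(11, 5): e=[0,38,38] → X  [on edge]
    (8,2)@(17, 5): e=[12,62,2] → X
    (9,2)@(19, 5): e=[16,70,-10] → .
  covered (10 px):
    . . . . . . X . . .
    . . . X X X X X . .
    . . . . . X X X X .
    . . . . . . . . . .
    . . . . . . . . . .
T1:
  2·area = 17  (B↔C swapped to make it positive)
  edge (7, 5)→(16, 9): d=(9,4) right/bottom  bias=-1
  edge (16, 9)→(14, 10): d=(-2,1) right/bottom  bias=-1
  edge (14, 10)→(7, 5): d=(-7,-5) top-left  bias=+0
    (3,2)@(7, 5): e=[0,17,0] → .  [on edge]
    (5,3)@(11, 7): e=[2,9,6] → X
    (6,3)@(13, 7): e=[-6,7,16] → .
    (5,4)@(11, 9): e=[20,5,-8] → .
    (6,4)@(13, 9): e=[12,3,2] → X
    (7,4)@(15, 9): e=[4,1,12] → X
    (8,4)@(17, 9): e=[-4,-1,22] → .
  covered (3 px):
    . . . . . . . . . .
    . . . . . . . . . .
    . . . . . . . . . .
    . . . . . X . . . .
    . . . . . . X X . .
T2:
  2·area = 16  (B↔C swapped to make it positive)
  edge (0, 4)→(16, 10): d=(16,6) right/bottom  bias=-1
  edge (16, 10)→(8, 8): d=(-8,-2) top-left  bias=+0
  edge (8, 8)→(0, 4): d=(-8,-4) top-left  bias=+0
    (3,3)@(7, 7): e=[6,6,4] → X
    (4,3)@(9, 7): e=[-6,10,12] → .
    (3,4)@(7, 9): e=[38,-10,-12] → .
    (6,4)@(13, 9): e=[2,2,12] → X
    (7,4)@(15, 9): e=[-10,6,20] → .
  covered (2 px):
    . . . . . . . . . .
    . . . . . . . . . .
    . . . . . . . . . .
    . . . X . . . . . .
    . . . . . . X . . .
T3:
  2·area = 4
  edge (12, 10)→(18, 2): d=(6,-8) top-left  bias=+0
  edge (18, 2)→(17, 4): d=(-1,2) right/bottom  bias=-1
  edge (17, 4)→(12, 10): d=(-5,6) right/bottom  bias=-1
  covered (0 px):
    . . . . . . . . . .
    . . . . . . . . . .
    . . . . . . . . . .
    . . . . . . . . . .
    . . . . . . . . . .

Z-buffer (winner per pixel, '.' = empty):
  . . . . . . 0 . . .
  . . . 0 0 0 0 0 . .
  . . . . . 0 0 0 0 .
  . . . 2 . 1 . . . .
  . . . . . . 2 1 . .

Final: 2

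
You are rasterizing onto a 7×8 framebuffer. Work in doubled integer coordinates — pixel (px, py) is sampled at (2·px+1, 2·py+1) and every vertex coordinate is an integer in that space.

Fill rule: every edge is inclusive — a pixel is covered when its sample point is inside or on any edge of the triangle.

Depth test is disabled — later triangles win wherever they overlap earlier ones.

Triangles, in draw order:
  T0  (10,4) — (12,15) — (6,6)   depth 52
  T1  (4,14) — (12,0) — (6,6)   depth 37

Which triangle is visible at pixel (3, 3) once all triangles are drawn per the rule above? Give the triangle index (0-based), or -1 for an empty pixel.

T0:
  2·area = 48
  edge (10, 4)→(12, 15): d=(2,11) inclusive
  edge (12, 15)→(6, 6): d=(-6,-9) inclusive
  edge (6, 6)→(10, 4): d=(4,-2) inclusive
    (4,2)@(9, 5): e=[13,33,2] → █
    (5,2)@(11, 5): e=[-9,51,6] → ·
    (3,3)@(7, 7): e=[39,3,6] → █
    (5,3)@(11, 7): e=[-5,39,14] → ·
    (3,4)@(7, 9): e=[43,-9,14] → ·
    (4,4)@(9, 9): e=[21,9,18] → █
    (5,4)@(11, 9): e=[-1,27,22] → ·
    (4,5)@(9, 11): e=[25,-3,26] → ·
    (5,5)@(11, 11): e=[3,15,30] → █
    (6,5)@(13, 11): e=[-19,33,34] → ·
    (5,6)@(11, 13): e=[7,3,38] → █
    (6,6)@(13, 13): e=[-15,21,42] → ·
  covered (6 px):
    · · · · · · ·
    · · · · · · ·
    · · · · █ · ·
    · · · █ █ · ·
    · · · · █ · ·
    · · · · · █ ·
    · · · · · █ ·
    · · · · · · ·
T1:
  2·area = 36  (B↔C swapped to make it positive)
  edge (4, 14)→(6, 6): d=(2,-8) inclusive
  edge (6, 6)→(12, 0): d=(6,-6) inclusive
  edge (12, 0)→(4, 14): d=(-8,14) inclusive
    (5,0)@(11, 1): e=[30,0,6] → █  [on edge]
    (6,0)@(13, 1): e=[46,12,-22] → ·
    (4,1)@(9, 3): e=[18,0,18] → █  [on edge]
    (5,1)@(11, 3): e=[34,12,-10] → ·
    (3,2)@(7, 5): e=[6,0,30] → █  [on edge]
    (5,2)@(11, 5): e=[38,24,-26] → ·
    (2,3)@(5, 7): e=[-6,0,42] → ·  [on edge]
    (3,3)@(7, 7): e=[10,12,14] → █
    (4,3)@(9, 7): e=[26,24,-14] → ·
    (1,4)@(3, 9): e=[-18,0,54] → ·  [on edge]
    (3,4)@(7, 9): e=[14,24,-2] → ·
    (0,5)@(1, 11): e=[-30,0,66] → ·  [on edge]
  covered (6 px):
    · · · · · █ ·
    · · · · █ · ·
    · · · █ █ · ·
    · · · █ · · ·
    · · · · · · ·
    · · █ · · · ·
    · · · · · · ·
    · · · · · · ·

Z-buffer (winner per pixel, '.' = empty):
  . . . . . 1 .
  . . . . 1 . .
  . . . 1 1 . .
  . . . 1 0 . .
  . . . . 0 . .
  . . 1 . . 0 .
  . . . . . 0 .
  . . . . . . .

Result: 1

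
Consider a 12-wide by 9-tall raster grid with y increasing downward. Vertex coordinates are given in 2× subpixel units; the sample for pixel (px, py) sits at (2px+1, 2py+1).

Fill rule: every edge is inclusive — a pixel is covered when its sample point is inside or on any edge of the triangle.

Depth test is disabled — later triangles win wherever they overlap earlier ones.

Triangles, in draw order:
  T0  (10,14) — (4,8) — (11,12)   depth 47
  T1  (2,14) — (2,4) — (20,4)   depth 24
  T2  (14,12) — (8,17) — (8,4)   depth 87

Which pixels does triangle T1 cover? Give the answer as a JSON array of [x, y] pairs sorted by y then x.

T0:
  2·area = 18
  edge (10, 14)→(4, 8): d=(-6,-6) inclusive
  edge (4, 8)→(11, 12): d=(7,4) inclusive
  edge (11, 12)→(10, 14): d=(-1,2) inclusive
    (0,2)@(1, 5): e=[0,-9,27] → ·  [on edge]
    (1,3)@(3, 7): e=[0,-3,21] → ·  [on edge]
    (2,4)@(5, 9): e=[0,3,15] → #  [on edge]
    (3,4)@(7, 9): e=[12,-5,11] → ·
    (2,5)@(5, 11): e=[-12,17,13] → ·
    (3,5)@(7, 11): e=[0,9,9] → #  [on edge]
    (4,5)@(9, 11): e=[12,1,5] → #
    (5,5)@(11, 11): e=[24,-7,1] → ·
    (3,6)@(7, 13): e=[-12,23,7] → ·
    (4,6)@(9, 13): e=[0,15,3] → #  [on edge]
    (5,6)@(11, 13): e=[12,7,-1] → ·
    (4,7)@(9, 15): e=[-12,29,1] → ·
    (5,7)@(11, 15): e=[0,21,-3] → ·  [on edge]
    (6,8)@(13, 17): e=[0,27,-9] → ·  [on edge]
  covered (4 px):
    · · · · · · · · · · · ·
    · · · · · · · · · · · ·
    · · · · · · · · · · · ·
    · · · · · · · · · · · ·
    · · # · · · · · · · · ·
    · · · # # · · · · · · ·
    · · · · # · · · · · · ·
    · · · · · · · · · · · ·
    · · · · · · · · · · · ·
T1:
  2·area = 180
  edge (2, 14)→(2, 4): d=(0,-10) inclusive
  edge (2, 4)→(20, 4): d=(18,0) inclusive
  edge (20, 4)→(2, 14): d=(-18,10) inclusive
    (1,2)@(3, 5): e=[10,18,152] → #
    (2,2)@(5, 5): e=[30,18,132] → #
    (3,2)@(7, 5): e=[50,18,112] → #
    (4,2)@(9, 5): e=[70,18,92] → #
    (5,2)@(11, 5): e=[90,18,72] → #
    (6,2)@(13, 5): e=[110,18,52] → #
    (7,2)@(15, 5): e=[130,18,32] → #
    (8,2)@(17, 5): e=[150,18,12] → #
    (9,2)@(19, 5): e=[170,18,-8] → ·
    (1,3)@(3, 7): e=[10,54,116] → #
    (7,3)@(15, 7): e=[130,54,-4] → ·
    (8,3)@(17, 7): e=[150,54,-24] → ·
    (5,4)@(11, 9): e=[90,90,0] → #  [on edge]
  covered (23 px):
    · · · · · · · · · · · ·
    · · · · · · · · · · · ·
    · # # # # # # # # · · ·
    · # # # # # # · · · · ·
    · # # # # # · · · · · ·
    · # # # · · · · · · · ·
    · # · · · · · · · · · ·
    · · · · · · · · · · · ·
    · · · · · · · · · · · ·
T2:
  2·area = 78
  edge (14, 12)→(8, 17): d=(-6,5) inclusive
  edge (8, 17)→(8, 4): d=(0,-13) inclusive
  edge (8, 4)→(14, 12): d=(6,8) inclusive
    (4,3)@(9, 7): e=[55,13,10] → #
    (5,3)@(11, 7): e=[45,39,-6] → ·
    (4,4)@(9, 9): e=[43,13,22] → #
    (5,4)@(11, 9): e=[33,39,6] → #
    (6,4)@(13, 9): e=[23,65,-10] → ·
    (4,5)@(9, 11): e=[31,13,34] → #
    (6,5)@(13, 11): e=[11,65,2] → #
    (7,5)@(15, 11): e=[1,91,-14] → ·
    (4,6)@(9, 13): e=[19,13,46] → #
    (6,6)@(13, 13): e=[-1,65,14] → ·
    (4,7)@(9, 15): e=[7,13,58] → #
    (5,7)@(11, 15): e=[-3,39,42] → ·
  covered (9 px):
    · · · · · · · · · · · ·
    · · · · · · · · · · · ·
    · · · · · · · · · · · ·
    · · · · # · · · · · · ·
    · · · · # # · · · · · ·
    · · · · # # # · · · · ·
    · · · · # # · · · · · ·
    · · · · # · · · · · · ·
    · · · · · · · · · · · ·

Final: [[1,2],[2,2],[3,2],[4,2],[5,2],[6,2],[7,2],[8,2],[1,3],[2,3],[3,3],[4,3],[5,3],[6,3],[1,4],[2,4],[3,4],[4,4],[5,4],[1,5],[2,5],[3,5],[1,6]]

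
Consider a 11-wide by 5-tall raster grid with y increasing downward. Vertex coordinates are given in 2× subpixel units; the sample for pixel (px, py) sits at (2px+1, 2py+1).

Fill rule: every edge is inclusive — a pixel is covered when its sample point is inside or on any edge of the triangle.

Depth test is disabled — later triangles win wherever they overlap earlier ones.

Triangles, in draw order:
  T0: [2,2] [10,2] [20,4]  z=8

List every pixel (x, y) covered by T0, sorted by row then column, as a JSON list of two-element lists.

T0:
  2·area = 16
  edge (2, 2)→(10, 2): d=(8,0) inclusive
  edge (10, 2)→(20, 4): d=(10,2) inclusive
  edge (20, 4)→(2, 2): d=(-18,-2) inclusive
    (2,0)@(5, 1): e=[-8,0,24] → ·  [on edge]
    (5,1)@(11, 3): e=[8,8,0] → █  [on edge]
    (6,1)@(13, 3): e=[8,4,4] → █
    (7,1)@(15, 3): e=[8,0,8] → █  [on edge]
    (8,1)@(17, 3): e=[8,-4,12] → ·
    (5,2)@(11, 5): e=[24,28,-36] → ·
    (6,2)@(13, 5): e=[24,24,-32] → ·
    (7,2)@(15, 5): e=[24,20,-28] → ·
  covered (3 px):
    · · · · · · · · · · ·
    · · · · · █ █ █ · · ·
    · · · · · · · · · · ·
    · · · · · · · · · · ·
    · · · · · · · · · · ·

Answer: [[5,1],[6,1],[7,1]]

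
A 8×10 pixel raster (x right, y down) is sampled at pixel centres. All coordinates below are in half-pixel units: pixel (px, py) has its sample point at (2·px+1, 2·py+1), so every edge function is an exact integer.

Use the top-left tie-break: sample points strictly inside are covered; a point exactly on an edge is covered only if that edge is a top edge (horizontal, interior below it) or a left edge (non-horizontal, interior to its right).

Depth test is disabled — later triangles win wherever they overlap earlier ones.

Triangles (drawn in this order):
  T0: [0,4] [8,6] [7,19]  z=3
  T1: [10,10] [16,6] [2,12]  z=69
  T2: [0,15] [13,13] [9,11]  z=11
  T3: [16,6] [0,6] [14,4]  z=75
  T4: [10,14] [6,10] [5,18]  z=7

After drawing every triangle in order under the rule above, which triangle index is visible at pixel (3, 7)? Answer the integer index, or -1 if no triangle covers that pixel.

T0:
  2·area = 106
  edge (0, 4)→(8, 6): d=(8,2) right/bottom  bias=-1
  edge (8, 6)→(7, 19): d=(-1,13) right/bottom  bias=-1
  edge (7, 19)→(0, 4): d=(-7,-15) top-left  bias=+0
    (0,2)@(1, 5): e=[6,92,8] → █
    (1,2)@(3, 5): e=[2,66,38] → █
    (2,2)@(5, 5): e=[-2,40,68] → ·
    (0,3)@(1, 7): e=[22,90,-6] → ·
    (1,3)@(3, 7): e=[18,64,24] → █
    (2,3)@(5, 7): e=[14,38,54] → █
    (3,3)@(7, 7): e=[10,12,84] → █
    (4,3)@(9, 7): e=[6,-14,114] → ·
    (1,4)@(3, 9): e=[34,62,10] → █
    (4,4)@(9, 9): e=[22,-16,100] → ·
    (1,5)@(3, 11): e=[50,60,-4] → ·
    (2,5)@(5, 11): e=[46,34,26] → █
    (3,9)@(7, 19): e=[106,0,0] → ·  [on edge]
  covered (14 px):
    · · · · · · · ·
    · · · · · · · ·
    █ █ · · · · · ·
    · █ █ █ · · · ·
    · █ █ █ · · · ·
    · · █ █ · · · ·
    · · █ █ · · · ·
    · · · █ · · · ·
    · · · █ · · · ·
    · · · · · · · ·
T1:
  2·area = 20  (B↔C swapped to make it positive)
  edge (10, 10)→(2, 12): d=(-8,2) right/bottom  bias=-1
  edge (2, 12)→(16, 6): d=(14,-6) top-left  bias=+0
  edge (16, 6)→(10, 10): d=(-6,4) right/bottom  bias=-1
    (4,4)@(9, 9): e=[10,0,10] → █  [on edge]
    (5,4)@(11, 9): e=[6,12,2] → █
    (6,4)@(13, 9): e=[2,24,-6] → ·
    (2,5)@(5, 11): e=[2,4,14] → █
    (3,5)@(7, 11): e=[-2,16,6] → ·
    (4,5)@(9, 11): e=[-6,28,-2] → ·
    (5,5)@(11, 11): e=[-10,40,-10] → ·
    (2,6)@(5, 13): e=[-14,32,2] → ·
  covered (3 px):
    · · · · · · · ·
    · · · · · · · ·
    · · · · · · · ·
    · · · · · · · ·
    · · · · █ █ · ·
    · · █ · · · · ·
    · · · · · · · ·
    · · · · · · · ·
    · · · · · · · ·
    · · · · · · · ·
T2:
  2·area = 34  (B↔C swapped to make it positive)
  edge (0, 15)→(9, 11): d=(9,-4) top-left  bias=+0
  edge (9, 11)→(13, 13): d=(4,2) right/bottom  bias=-1
  edge (13, 13)→(0, 15): d=(-13,2) right/bottom  bias=-1
    (0,3)@(1, 7): e=[-68,0,102] → ·  [on edge]
    (2,4)@(5, 9): e=[-34,0,68] → ·  [on edge]
    (4,5)@(9, 11): e=[0,0,34] → ·  [on edge]
    (2,6)@(5, 13): e=[2,16,16] → █
    (3,6)@(7, 13): e=[10,12,12] → █
    (4,6)@(9, 13): e=[18,8,8] → █
    (5,6)@(11, 13): e=[26,4,4] → █
    (6,6)@(13, 13): e=[34,0,0] → ·  [on edge]
    (2,7)@(5, 15): e=[20,24,-10] → ·
    (3,7)@(7, 15): e=[28,20,-14] → ·
    (4,7)@(9, 15): e=[36,16,-18] → ·
    (5,7)@(11, 15): e=[44,12,-22] → ·
  covered (4 px):
    · · · · · · · ·
    · · · · · · · ·
    · · · · · · · ·
    · · · · · · · ·
    · · · · · · · ·
    · · · · · · · ·
    · · █ █ █ █ · ·
    · · · · · · · ·
    · · · · · · · ·
    · · · · · · · ·
T3:
  2·area = 32
  edge (16, 6)→(0, 6): d=(-16,0) right/bottom  bias=-1
  edge (0, 6)→(14, 4): d=(14,-2) top-left  bias=+0
  edge (14, 4)→(16, 6): d=(2,2) right/bottom  bias=-1
    (5,0)@(11, 1): e=[80,-48,0] → ·  [on edge]
    (6,1)@(13, 3): e=[48,-16,0] → ·  [on edge]
    (3,2)@(7, 5): e=[16,0,16] → █  [on edge]
    (4,2)@(9, 5): e=[16,4,12] → █
    (5,2)@(11, 5): e=[16,8,8] → █
    (6,2)@(13, 5): e=[16,12,4] → █
    (7,2)@(15, 5): e=[16,16,0] → ·  [on edge]
    (3,3)@(7, 7): e=[-16,28,20] → ·
    (4,3)@(9, 7): e=[-16,32,16] → ·
    (5,3)@(11, 7): e=[-16,36,12] → ·
    (6,3)@(13, 7): e=[-16,40,8] → ·
  covered (4 px):
    · · · · · · · ·
    · · · · · · · ·
    · · · █ █ █ █ ·
    · · · · · · · ·
    · · · · · · · ·
    · · · · · · · ·
    · · · · · · · ·
    · · · · · · · ·
    · · · · · · · ·
    · · · · · · · ·
T4:
  2·area = 36  (B↔C swapped to make it positive)
  edge (10, 14)→(5, 18): d=(-5,4) right/bottom  bias=-1
  edge (5, 18)→(6, 10): d=(1,-8) top-left  bias=+0
  edge (6, 10)→(10, 14): d=(4,4) right/bottom  bias=-1
    (0,2)@(1, 5): e=[81,-45,0] → ·  [on edge]
    (1,3)@(3, 7): e=[63,-27,0] → ·  [on edge]
    (2,4)@(5, 9): e=[45,-9,0] → ·  [on edge]
    (3,5)@(7, 11): e=[27,9,0] → ·  [on edge]
    (3,6)@(7, 13): e=[17,11,8] → █
    (4,6)@(9, 13): e=[9,27,0] → ·  [on edge]
    (3,7)@(7, 15): e=[7,13,16] → █
    (4,7)@(9, 15): e=[-1,29,8] → ·
    (5,7)@(11, 15): e=[-9,45,0] → ·  [on edge]
    (3,8)@(7, 17): e=[-3,15,24] → ·
    (6,8)@(13, 17): e=[-27,63,0] → ·  [on edge]
    (7,9)@(15, 19): e=[-45,81,0] → ·  [on edge]
  covered (2 px):
    · · · · · · · ·
    · · · · · · · ·
    · · · · · · · ·
    · · · · · · · ·
    · · · · · · · ·
    · · · · · · · ·
    · · · █ · · · ·
    · · · █ · · · ·
    · · · · · · · ·
    · · · · · · · ·

Z-buffer (winner per pixel, '.' = empty):
  . . . . . . . .
  . . . . . . . .
  0 0 . 3 3 3 3 .
  . 0 0 0 . . . .
  . 0 0 0 1 1 . .
  . . 1 0 . . . .
  . . 2 4 2 2 . .
  . . . 4 . . . .
  . . . 0 . . . .
  . . . . . . . .

Result: 4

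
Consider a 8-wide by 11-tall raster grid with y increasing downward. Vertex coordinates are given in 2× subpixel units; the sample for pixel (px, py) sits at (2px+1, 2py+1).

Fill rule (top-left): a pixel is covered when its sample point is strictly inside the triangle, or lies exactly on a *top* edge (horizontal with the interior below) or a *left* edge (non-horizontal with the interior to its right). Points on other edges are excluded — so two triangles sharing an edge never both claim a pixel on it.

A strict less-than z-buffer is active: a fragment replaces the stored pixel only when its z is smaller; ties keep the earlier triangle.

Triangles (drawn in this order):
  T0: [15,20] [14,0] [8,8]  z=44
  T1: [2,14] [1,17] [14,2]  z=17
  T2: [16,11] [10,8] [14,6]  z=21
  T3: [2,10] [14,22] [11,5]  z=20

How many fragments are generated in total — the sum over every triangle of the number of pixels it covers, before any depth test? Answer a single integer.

T0:
  2·area = 128  (B↔C swapped to make it positive)
  edge (15, 20)→(8, 8): d=(-7,-12) top-left  bias=+0
  edge (8, 8)→(14, 0): d=(6,-8) top-left  bias=+0
  edge (14, 0)→(15, 20): d=(1,20) right/bottom  bias=-1
    (6,1)@(13, 3): e=[95,10,23] → X
    (7,1)@(15, 3): e=[119,26,-17] → .
    (5,2)@(11, 5): e=[57,6,65] → X
    (7,2)@(15, 5): e=[105,38,-15] → .
    (4,3)@(9, 7): e=[19,2,107] → X
    (7,3)@(15, 7): e=[91,50,-13] → .
    (4,4)@(9, 9): e=[5,14,109] → X
    (7,4)@(15, 9): e=[77,62,-11] → .
    (4,5)@(9, 11): e=[-9,26,111] → .
    (5,5)@(11, 11): e=[15,42,71] → X
    (7,5)@(15, 11): e=[63,74,-9] → .
    (5,6)@(11, 13): e=[1,54,73] → X
  covered (14 px):
    . . . . . . . .
    . . . . . . X .
    . . . . . X X .
    . . . . X X X .
    . . . . X X X .
    . . . . . X X .
    . . . . . X X .
    . . . . . . X .
    . . . . . . . .
    . . . . . . . .
    . . . . . . . .
T1:
  2·area = 24  (B↔C swapped to make it positive)
  edge (2, 14)→(14, 2): d=(12,-12) top-left  bias=+0
  edge (14, 2)→(1, 17): d=(-13,15) right/bottom  bias=-1
  edge (1, 17)→(2, 14): d=(1,-3) top-left  bias=+0
    (7,0)@(15, 1): e=[0,-2,26] → .  [on edge]
    (6,1)@(13, 3): e=[0,2,22] → X  [on edge]
    (7,1)@(15, 3): e=[24,-28,28] → .
    (2,2)@(5, 5): e=[-72,96,0] → .  [on edge]
    (5,2)@(11, 5): e=[0,6,18] → X  [on edge]
    (6,2)@(13, 5): e=[24,-24,24] → .
    (4,3)@(9, 7): e=[0,10,14] → X  [on edge]
    (5,3)@(11, 7): e=[24,-20,20] → .
    (3,4)@(7, 9): e=[0,14,10] → X  [on edge]
    (4,4)@(9, 9): e=[24,-16,16] → .
    (1,5)@(3, 11): e=[-24,48,0] → .  [on edge]
    (2,5)@(5, 11): e=[0,18,6] → X  [on edge]
    (1,6)@(3, 13): e=[0,22,2] → X  [on edge]
    (0,7)@(1, 15): e=[0,26,-2] → .  [on edge]
    (0,8)@(1, 17): e=[24,0,0] → .  [on edge]
  covered (6 px):
    . . . . . . . .
    . . . . . . X .
    . . . . . X . .
    . . . . X . . .
    . . . X . . . .
    . . X . . . . .
    . X . . . . . .
    . . . . . . . .
    . . . . . . . .
    . . . . . . . .
    . . . . . . . .
T2:
  2·area = 24
  edge (16, 11)→(10, 8): d=(-6,-3) top-left  bias=+0
  edge (10, 8)→(14, 6): d=(4,-2) top-left  bias=+0
  edge (14, 6)→(16, 11): d=(2,5) right/bottom  bias=-1
    (6,3)@(13, 7): e=[15,2,7] → X
    (7,3)@(15, 7): e=[21,6,-3] → .
    (6,4)@(13, 9): e=[3,10,11] → X
    (7,4)@(15, 9): e=[9,14,1] → X
    (6,5)@(13, 11): e=[-9,18,15] → .
    (7,5)@(15, 11): e=[-3,22,5] → .
  covered (3 px):
    . . . . . . . .
    . . . . . . . .
    . . . . . . . .
    . . . . . . X .
    . . . . . . X X
    . . . . . . . .
    . . . . . . . .
    . . . . . . . .
    . . . . . . . .
    . . . . . . . .
    . . . . . . . .
T3:
  2·area = 168  (B↔C swapped to make it positive)
  edge (2, 10)→(11, 5): d=(9,-5) top-left  bias=+0
  edge (11, 5)→(14, 22): d=(3,17) right/bottom  bias=-1
  edge (14, 22)→(2, 10): d=(-12,-12) top-left  bias=+0
    (5,2)@(11, 5): e=[0,0,168] → .  [on edge]
    (4,3)@(9, 7): e=[8,40,120] → X
    (5,3)@(11, 7): e=[18,6,144] → X
    (6,3)@(13, 7): e=[28,-28,168] → .
    (0,4)@(1, 9): e=[-14,182,0] → .  [on edge]
    (2,4)@(5, 9): e=[6,114,48] → X
    (3,4)@(7, 9): e=[16,80,72] → X
    (6,4)@(13, 9): e=[46,-22,144] → .
    (1,5)@(3, 11): e=[14,154,0] → X  [on edge]
    (6,5)@(13, 11): e=[64,-16,120] → .
    (1,6)@(3, 13): e=[32,160,-24] → .
    (2,6)@(5, 13): e=[42,126,0] → X  [on edge]
    (3,7)@(7, 15): e=[70,98,0] → X  [on edge]
    (4,8)@(9, 17): e=[98,70,0] → X  [on edge]
    (5,9)@(11, 19): e=[126,42,0] → X  [on edge]
    (6,10)@(13, 21): e=[154,14,0] → X  [on edge]
  covered (24 px):
    . . . . . . . .
    . . . . . . . .
    . . . . . . . .
    . . . . X X . .
    . . X X X X . .
    . X X X X X . .
    . . X X X X . .
    . . . X X X . .
    . . . . X X X .
    . . . . . X X .
    . . . . . . X .

Final: 47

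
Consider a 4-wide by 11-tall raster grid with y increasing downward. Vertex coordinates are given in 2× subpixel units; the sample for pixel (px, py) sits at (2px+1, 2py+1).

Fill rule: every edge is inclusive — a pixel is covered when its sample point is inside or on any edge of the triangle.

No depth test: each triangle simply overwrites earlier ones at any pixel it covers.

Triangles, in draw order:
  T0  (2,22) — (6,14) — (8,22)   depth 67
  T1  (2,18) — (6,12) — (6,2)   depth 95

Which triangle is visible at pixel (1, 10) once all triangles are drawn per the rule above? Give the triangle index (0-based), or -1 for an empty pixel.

T0:
  2·area = 48
  edge (2, 22)→(6, 14): d=(4,-8) inclusive
  edge (6, 14)→(8, 22): d=(2,8) inclusive
  edge (8, 22)→(2, 22): d=(-6,0) inclusive
    (2,8)@(5, 17): e=[4,14,30] → X
    (3,8)@(7, 17): e=[20,-2,30] → .
    (2,9)@(5, 19): e=[12,18,18] → X
    (3,9)@(7, 19): e=[28,2,18] → X
    (1,10)@(3, 21): e=[4,38,6] → X
  covered (6 px):
    . . . .
    . . . .
    . . . .
    . . . .
    . . . .
    . . . .
    . . . .
    . . . .
    . . X .
    . . X X
    . X X X
T1:
  2·area = 40  (B↔C swapped to make it positive)
  edge (2, 18)→(6, 2): d=(4,-16) inclusive
  edge (6, 2)→(6, 12): d=(0,10) inclusive
  edge (6, 12)→(2, 18): d=(-4,6) inclusive
    (2,3)@(5, 7): e=[4,10,26] → X
    (3,3)@(7, 7): e=[36,-10,14] → .
    (2,4)@(5, 9): e=[12,10,18] → X
    (3,4)@(7, 9): e=[44,-10,6] → .
    (2,5)@(5, 11): e=[20,10,10] → X
    (3,5)@(7, 11): e=[52,-10,-2] → .
    (2,6)@(5, 13): e=[28,10,2] → X
    (3,6)@(7, 13): e=[60,-10,-10] → .
    (1,7)@(3, 15): e=[4,30,6] → X
    (2,7)@(5, 15): e=[36,10,-6] → .
    (1,8)@(3, 17): e=[12,30,-2] → .
  covered (5 px):
    . . . .
    . . . .
    . . . .
    . . X .
    . . X .
    . . X .
    . . X .
    . X . .
    . . . .
    . . . .
    . . . .

Z-buffer (winner per pixel, '.' = empty):
  . . . .
  . . . .
  . . . .
  . . 1 .
  . . 1 .
  . . 1 .
  . . 1 .
  . 1 . .
  . . 0 .
  . . 0 0
  . 0 0 0

Result: 0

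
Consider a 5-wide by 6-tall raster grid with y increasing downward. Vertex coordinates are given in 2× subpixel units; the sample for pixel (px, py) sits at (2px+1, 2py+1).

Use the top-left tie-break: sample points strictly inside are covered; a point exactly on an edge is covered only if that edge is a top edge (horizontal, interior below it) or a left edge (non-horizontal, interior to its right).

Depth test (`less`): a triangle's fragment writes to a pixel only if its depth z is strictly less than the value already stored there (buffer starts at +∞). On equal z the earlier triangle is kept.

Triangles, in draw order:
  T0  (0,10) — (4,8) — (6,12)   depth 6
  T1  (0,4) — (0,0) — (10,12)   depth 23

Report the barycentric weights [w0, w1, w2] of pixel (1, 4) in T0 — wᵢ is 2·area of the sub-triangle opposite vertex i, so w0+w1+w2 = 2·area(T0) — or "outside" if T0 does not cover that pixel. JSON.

T0:
  2·area = 20
  edge (0, 10)→(4, 8): d=(4,-2) top-left  bias=+0
  edge (4, 8)→(6, 12): d=(2,4) right/bottom  bias=-1
  edge (6, 12)→(0, 10): d=(-6,-2) top-left  bias=+0
    (1,4)@(3, 9): e=[2,6,12] → █
    (2,4)@(5, 9): e=[6,-2,16] → ·
    (1,5)@(3, 11): e=[10,10,0] → █  [on edge]
    (2,5)@(5, 11): e=[14,2,4] → █
    (3,5)@(7, 11): e=[18,-6,8] → ·
  covered (3 px):
    · · · · ·
    · · · · ·
    · · · · ·
    · · · · ·
    · █ · · ·
    · █ █ · ·
T1:
  2·area = 40
  edge (0, 4)→(0, 0): d=(0,-4) top-left  bias=+0
  edge (0, 0)→(10, 12): d=(10,12) right/bottom  bias=-1
  edge (10, 12)→(0, 4): d=(-10,-8) top-left  bias=+0
    (0,1)@(1, 3): e=[4,18,18] → █
    (1,1)@(3, 3): e=[12,-6,34] → ·
    (0,2)@(1, 5): e=[4,38,-2] → ·
    (1,2)@(3, 5): e=[12,14,14] → █
    (2,2)@(5, 5): e=[20,-10,30] → ·
    (1,3)@(3, 7): e=[12,34,-6] → ·
    (2,3)@(5, 7): e=[20,10,10] → █
    (3,3)@(7, 7): e=[28,-14,26] → ·
    (2,4)@(5, 9): e=[20,30,-10] → ·
    (3,4)@(7, 9): e=[28,6,6] → █
    (4,4)@(9, 9): e=[36,-18,22] → ·
    (3,5)@(7, 11): e=[28,26,-14] → ·
  covered (5 px):
    · · · · ·
    █ · · · ·
    · █ · · ·
    · · █ · ·
    · · · █ ·
    · · · · █

Final: [6,12,2]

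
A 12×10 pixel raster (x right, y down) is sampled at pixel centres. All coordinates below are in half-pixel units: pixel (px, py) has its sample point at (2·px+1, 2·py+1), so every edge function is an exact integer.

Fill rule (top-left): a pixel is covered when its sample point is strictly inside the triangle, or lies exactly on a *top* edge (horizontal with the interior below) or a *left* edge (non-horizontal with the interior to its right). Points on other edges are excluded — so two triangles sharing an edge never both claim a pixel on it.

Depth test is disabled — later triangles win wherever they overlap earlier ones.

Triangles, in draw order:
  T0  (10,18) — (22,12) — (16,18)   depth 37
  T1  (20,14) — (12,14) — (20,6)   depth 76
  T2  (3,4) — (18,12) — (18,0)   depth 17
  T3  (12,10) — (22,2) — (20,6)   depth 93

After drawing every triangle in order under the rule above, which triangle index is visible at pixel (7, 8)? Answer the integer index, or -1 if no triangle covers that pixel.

T0:
  2·area = 36
  edge (10, 18)→(22, 12): d=(12,-6) top-left  bias=+0
  edge (22, 12)→(16, 18): d=(-6,6) right/bottom  bias=-1
  edge (16, 18)→(10, 18): d=(-6,0) right/bottom  bias=-1
    (11,5)@(23, 11): e=[-6,0,42] → .  [on edge]
    (10,6)@(21, 13): e=[6,0,30] → .  [on edge]
    (8,7)@(17, 15): e=[6,12,18] → X
    (9,7)@(19, 15): e=[18,0,18] → .  [on edge]
    (6,8)@(13, 17): e=[6,24,6] → X
    (7,8)@(15, 17): e=[18,12,6] → X
    (8,8)@(17, 17): e=[30,0,6] → .  [on edge]
    (6,9)@(13, 19): e=[30,12,-6] → .
    (7,9)@(15, 19): e=[42,0,-6] → .  [on edge]
  covered (3 px):
    . . . . . . . . . . . .
    . . . . . . . . . . . .
    . . . . . . . . . . . .
    . . . . . . . . . . . .
    . . . . . . . . . . . .
    . . . . . . . . . . . .
    . . . . . . . . . . . .
    . . . . . . . . X . . .
    . . . . . . X X . . . .
    . . . . . . . . . . . .
T1:
  2·area = 64
  edge (20, 14)→(12, 14): d=(-8,0) right/bottom  bias=-1
  edge (12, 14)→(20, 6): d=(8,-8) top-left  bias=+0
  edge (20, 6)→(20, 14): d=(0,8) right/bottom  bias=-1
    (11,1)@(23, 3): e=[88,0,-24] → .  [on edge]
    (10,2)@(21, 5): e=[72,0,-8] → .  [on edge]
    (9,3)@(19, 7): e=[56,0,8] → X  [on edge]
    (10,3)@(21, 7): e=[56,16,-8] → .
    (8,4)@(17, 9): e=[40,0,24] → X  [on edge]
    (10,4)@(21, 9): e=[40,32,-8] → .
    (7,5)@(15, 11): e=[24,0,40] → X  [on edge]
    (10,5)@(21, 11): e=[24,48,-8] → .
    (6,6)@(13, 13): e=[8,0,56] → X  [on edge]
    (10,6)@(21, 13): e=[8,64,-8] → .
    (5,7)@(11, 15): e=[-8,0,72] → .  [on edge]
    (6,7)@(13, 15): e=[-8,16,56] → .
    (4,8)@(9, 17): e=[-24,0,88] → .  [on edge]
    (3,9)@(7, 19): e=[-40,0,104] → .  [on edge]
  covered (10 px):
    . . . . . . . . . . . .
    . . . . . . . . . . . .
    . . . . . . . . . . . .
    . . . . . . . . . X . .
    . . . . . . . . X X . .
    . . . . . . . X X X . .
    . . . . . . X X X X . .
    . . . . . . . . . . . .
    . . . . . . . . . . . .
    . . . . . . . . . . . .
T2:
  2·area = 180  (B↔C swapped to make it positive)
  edge (3, 4)→(18, 0): d=(15,-4) top-left  bias=+0
  edge (18, 0)→(18, 12): d=(0,12) right/bottom  bias=-1
  edge (18, 12)→(3, 4): d=(-15,-8) top-left  bias=+0
    (7,0)@(15, 1): e=[3,36,141] → X
    (8,0)@(17, 1): e=[11,12,157] → X
    (9,0)@(19, 1): e=[19,-12,173] → .
    (3,1)@(7, 3): e=[1,132,47] → X
    (4,1)@(9, 3): e=[9,108,63] → X
    (5,1)@(11, 3): e=[17,84,79] → X
    (6,1)@(13, 3): e=[25,60,95] → X
    (9,1)@(19, 3): e=[49,-12,143] → .
    (2,2)@(5, 5): e=[23,156,1] → X
    (9,2)@(19, 5): e=[79,-12,113] → .
    (2,3)@(5, 7): e=[53,156,-29] → .
    (3,3)@(7, 7): e=[61,132,-13] → .
  covered (24 px):
    . . . . . . . X X . . .
    . . . X X X X X X . . .
    . . X X X X X X X . . .
    . . . . X X X X X . . .
    . . . . . . X X X . . .
    . . . . . . . . X . . .
    . . . . . . . . . . . .
    . . . . . . . . . . . .
    . . . . . . . . . . . .
    . . . . . . . . . . . .
T3:
  2·area = 24
  edge (12, 10)→(22, 2): d=(10,-8) top-left  bias=+0
  edge (22, 2)→(20, 6): d=(-2,4) right/bottom  bias=-1
  edge (20, 6)→(12, 10): d=(-8,4) right/bottom  bias=-1
    (10,1)@(21, 3): e=[2,2,20] → X
    (11,1)@(23, 3): e=[18,-6,12] → .
    (9,2)@(19, 5): e=[6,6,12] → X
    (10,2)@(21, 5): e=[22,-2,4] → .
    (8,3)@(17, 7): e=[10,10,4] → X
    (9,3)@(19, 7): e=[26,2,-4] → .
    (8,4)@(17, 9): e=[30,6,-12] → .
  covered (3 px):
    . . . . . . . . . . . .
    . . . . . . . . . . X .
    . . . . . . . . . X . .
    . . . . . . . . X . . .
    . . . . . . . . . . . .
    . . . . . . . . . . . .
    . . . . . . . . . . . .
    . . . . . . . . . . . .
    . . . . . . . . . . . .
    . . . . . . . . . . . .

Z-buffer (winner per pixel, '.' = empty):
  . . . . . . . 2 2 . . .
  . . . 2 2 2 2 2 2 . 3 .
  . . 2 2 2 2 2 2 2 3 . .
  . . . . 2 2 2 2 3 1 . .
  . . . . . . 2 2 2 1 . .
  . . . . . . . 1 2 1 . .
  . . . . . . 1 1 1 1 . .
  . . . . . . . . 0 . . .
  . . . . . . 0 0 . . . .
  . . . . . . . . . . . .

Answer: 0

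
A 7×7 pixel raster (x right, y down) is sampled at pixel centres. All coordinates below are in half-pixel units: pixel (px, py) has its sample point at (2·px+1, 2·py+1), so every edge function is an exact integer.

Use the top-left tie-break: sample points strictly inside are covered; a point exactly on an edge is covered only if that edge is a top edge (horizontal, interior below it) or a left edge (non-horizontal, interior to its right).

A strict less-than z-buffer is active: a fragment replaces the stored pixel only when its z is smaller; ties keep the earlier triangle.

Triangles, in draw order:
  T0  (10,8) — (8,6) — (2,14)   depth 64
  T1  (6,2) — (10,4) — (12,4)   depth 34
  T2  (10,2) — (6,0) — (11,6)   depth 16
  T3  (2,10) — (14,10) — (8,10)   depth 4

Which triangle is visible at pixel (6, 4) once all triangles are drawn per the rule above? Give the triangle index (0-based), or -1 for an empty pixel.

T0:
  2·area = 28  (B↔C swapped to make it positive)
  edge (10, 8)→(2, 14): d=(-8,6) right/bottom  bias=-1
  edge (2, 14)→(8, 6): d=(6,-8) top-left  bias=+0
  edge (8, 6)→(10, 8): d=(2,2) right/bottom  bias=-1
    (1,0)@(3, 1): e=[98,-70,0] → .  [on edge]
    (2,1)@(5, 3): e=[70,-42,0] → .  [on edge]
    (3,2)@(7, 5): e=[42,-14,0] → .  [on edge]
    (4,3)@(9, 7): e=[14,14,0] → .  [on edge]
    (3,4)@(7, 9): e=[10,10,8] → X
    (4,4)@(9, 9): e=[-2,26,4] → .
    (5,4)@(11, 9): e=[-14,42,0] → .  [on edge]
    (2,5)@(5, 11): e=[6,6,16] → X
    (3,5)@(7, 11): e=[-6,22,12] → .
    (6,5)@(13, 11): e=[-42,70,0] → .  [on edge]
    (1,6)@(3, 13): e=[2,2,24] → X
    (2,6)@(5, 13): e=[-10,18,20] → .
  covered (3 px):
    . . . . . . .
    . . . . . . .
    . . . . . . .
    . . . . . . .
    . . . X . . .
    . . X . . . .
    . X . . . . .
T1:
  2·area = 4  (B↔C swapped to make it positive)
  edge (6, 2)→(12, 4): d=(6,2) right/bottom  bias=-1
  edge (12, 4)→(10, 4): d=(-2,0) right/bottom  bias=-1
  edge (10, 4)→(6, 2): d=(-4,-2) top-left  bias=+0
    (1,0)@(3, 1): e=[0,6,-2] → .  [on edge]
    (4,1)@(9, 3): e=[0,2,2] → .  [on edge]
  covered (0 px):
    . . . . . . .
    . . . . . . .
    . . . . . . .
    . . . . . . .
    . . . . . . .
    . . . . . . .
    . . . . . . .
T2:
  2·area = 14  (B↔C swapped to make it positive)
  edge (10, 2)→(11, 6): d=(1,4) right/bottom  bias=-1
  edge (11, 6)→(6, 0): d=(-5,-6) top-left  bias=+0
  edge (6, 0)→(10, 2): d=(4,2) right/bottom  bias=-1
    (3,0)@(7, 1): e=[11,1,2] → X
    (4,0)@(9, 1): e=[3,13,-2] → .
    (3,1)@(7, 3): e=[13,-9,10] → .
    (4,1)@(9, 3): e=[5,3,6] → X
    (5,1)@(11, 3): e=[-3,15,2] → .
    (4,2)@(9, 5): e=[7,-7,14] → .
  covered (2 px):
    . . . X . . .
    . . . . X . .
    . . . . . . .
    . . . . . . .
    . . . . . . .
    . . . . . . .
    . . . . . . .
T3:
  degenerate (2·area = 0) — covers nothing

Z-buffer (winner per pixel, '.' = empty):
  . . . 2 . . .
  . . . . 2 . .
  . . . . . . .
  . . . . . . .
  . . . 0 . . .
  . . 0 . . . .
  . 0 . . . . .

Answer: -1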